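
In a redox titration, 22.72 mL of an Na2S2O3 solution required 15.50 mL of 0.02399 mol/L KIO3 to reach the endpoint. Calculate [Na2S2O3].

0.0982 M

n(KIO3) = 0.02399 x 0.01550 = 0.0003718 mol.
From the balanced equation, 1 mol KIO3 reacts with 6 mol Na2S2O3, so n(Na2S2O3) = 0.0003718 x 6/1 = 0.002231 mol.
[Na2S2O3] = 0.002231 / 0.02272 L = 0.0982 M.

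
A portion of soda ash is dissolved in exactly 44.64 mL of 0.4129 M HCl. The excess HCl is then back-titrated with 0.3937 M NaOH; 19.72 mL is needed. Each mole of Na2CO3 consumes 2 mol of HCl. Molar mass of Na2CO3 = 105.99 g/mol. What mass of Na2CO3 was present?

0.565 g

Total n(HCl) added = 0.4129 x 0.04464 = 0.01843 mol.
n(NaOH) used = 0.3937 x 0.01972 = 0.007764 mol, which equals the excess n(HCl).
So n(HCl) consumed by the sample = 0.01843 - 0.007764 = 0.01067 mol.
n(Na2CO3) = 0.01067 / 2 = 0.005334 mol.
mass = 0.005334 mol x 105.99 g/mol = 0.565 g.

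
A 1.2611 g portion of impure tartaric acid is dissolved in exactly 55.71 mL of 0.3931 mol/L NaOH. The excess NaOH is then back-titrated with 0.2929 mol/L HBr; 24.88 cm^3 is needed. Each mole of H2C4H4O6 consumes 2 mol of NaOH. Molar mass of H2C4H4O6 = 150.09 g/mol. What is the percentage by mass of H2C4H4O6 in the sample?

87.0%

Total n(NaOH) added = 0.3931 x 0.05571 = 0.02190 mol.
n(HBr) used = 0.2929 x 0.02488 = 0.007287 mol, which equals the excess n(NaOH).
So n(NaOH) consumed by the sample = 0.02190 - 0.007287 = 0.01461 mol.
n(H2C4H4O6) = 0.01461 / 2 = 0.007306 mol.
mass H2C4H4O6 = 0.007306 x 150.09 = 1.097 g, so %H2C4H4O6 = 1.097/1.2611 x 100 = 87.0%.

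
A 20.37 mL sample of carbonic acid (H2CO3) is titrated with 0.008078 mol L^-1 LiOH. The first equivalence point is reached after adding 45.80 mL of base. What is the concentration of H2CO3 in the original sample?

0.0182 M

n(LiOH) = 0.008078 x 0.04580 = 0.0003700 mol.
At the first equivalence point, 1 mol OH^- react per mol H2CO3, so n(H2CO3) = 0.0003700 / 1 = 0.0003700 mol.
[H2CO3] = 0.0003700 / 0.02037 L = 0.0182 M.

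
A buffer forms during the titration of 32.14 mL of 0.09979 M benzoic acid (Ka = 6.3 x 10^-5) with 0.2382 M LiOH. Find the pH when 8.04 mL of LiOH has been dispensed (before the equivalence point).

Initial n(C6H5COOH) = 0.09979 x 0.03214 = 0.003207 mol.
n(LiOH) added = 0.2382 x 0.008040 = 0.001915 mol, converting that many moles of C6H5COOH to C6H5COO-.
Remaining n(C6H5COOH) = 0.001292 mol; n(C6H5COO-) = 0.001915 mol.
By Henderson-Hasselbalch, pH = pKa + log([A^-]/[HA]) = 4.20 + log(0.001915/0.001292) = 4.20 + (+0.17) = 4.37.

4.37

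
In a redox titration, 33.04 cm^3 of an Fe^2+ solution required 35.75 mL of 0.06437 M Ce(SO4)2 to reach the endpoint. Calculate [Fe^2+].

n(Ce(SO4)2) = 0.06437 x 0.03575 = 0.002301 mol.
From the balanced equation, 1 mol Ce(SO4)2 reacts with 1 mol Fe^2+, so n(Fe^2+) = 0.002301 x 1/1 = 0.002301 mol.
[Fe^2+] = 0.002301 / 0.03304 L = 0.0696 M.

0.0696 M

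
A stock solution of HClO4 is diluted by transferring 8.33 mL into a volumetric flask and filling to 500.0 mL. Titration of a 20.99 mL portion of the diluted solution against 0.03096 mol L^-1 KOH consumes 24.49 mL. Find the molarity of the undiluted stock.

n(KOH) = 0.03096 x 0.02449 = 0.0007582 mol.
n(HClO4) in the aliquot = 0.0007582 mol.
[diluted HClO4] = 0.0007582 / 0.02099 = 0.03612 M.
Dilution factor = 500.0/8.330 = 60.02, so [stock] = 0.03612 x 60.02 = 2.17 M.

2.17 M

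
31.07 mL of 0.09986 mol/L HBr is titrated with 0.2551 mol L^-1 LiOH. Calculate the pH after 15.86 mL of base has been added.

12.30

n(acid) = 0.09986 x 0.03107 = 0.003103 mol; n(LiOH) added = 0.2551 x 0.01586 = 0.004046 mol.
Base is in excess by 0.004046 - 0.003103 = 0.0009432 mol in a total volume of 0.04693 L.
[OH^-] = 0.0009432/0.04693 = 0.02010 M, so pOH = 1.70 and pH = 14.00 - 1.70 = 12.30.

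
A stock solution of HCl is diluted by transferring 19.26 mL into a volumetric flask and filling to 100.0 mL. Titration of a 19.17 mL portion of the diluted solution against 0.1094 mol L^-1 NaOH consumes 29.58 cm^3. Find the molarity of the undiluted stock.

n(NaOH) = 0.1094 x 0.02958 = 0.003236 mol.
n(HCl) in the aliquot = 0.003236 mol.
[diluted HCl] = 0.003236 / 0.01917 = 0.1688 M.
Dilution factor = 100.0/19.26 = 5.192, so [stock] = 0.1688 x 5.192 = 0.876 M.

0.876 M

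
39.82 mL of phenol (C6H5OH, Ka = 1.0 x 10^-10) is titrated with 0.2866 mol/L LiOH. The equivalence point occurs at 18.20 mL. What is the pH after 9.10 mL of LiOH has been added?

9.10 mL is exactly half the equivalence volume (18.20/2), i.e. the half-equivalence point.
There, n(HA) = n(A^-), so pH = pKa = -log(1.0 x 10^-10) = 10.00.

10.00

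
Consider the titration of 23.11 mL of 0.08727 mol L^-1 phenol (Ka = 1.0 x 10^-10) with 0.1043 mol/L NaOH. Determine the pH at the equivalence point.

11.34

n(C6H5OH) = 0.08727 x 0.02311 = 0.002017 mol; V(NaOH) at equivalence = 0.002017/0.1043 = 0.01934 L.
At equivalence all the acid is converted to C6H5O-; total volume = 0.02311 + 0.01934 = 0.04245 L, so [C6H5O-] = 0.002017/0.04245 = 0.04751 M.
Kb = Kw/Ka = 1.0e-14 / 1.0 x 10^-10 = 0.000100.
[OH^-] = sqrt(Kb x [C6H5O-]) = sqrt(0.000100 x 0.04751) = 0.00218 M.
pOH = 2.66, so pH = 14.00 - 2.66 = 11.34.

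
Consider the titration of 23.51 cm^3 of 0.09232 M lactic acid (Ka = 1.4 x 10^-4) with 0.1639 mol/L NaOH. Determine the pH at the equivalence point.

n(HC3H5O3) = 0.09232 x 0.02351 = 0.002170 mol; V(NaOH) at equivalence = 0.002170/0.1639 = 0.01324 L.
At equivalence all the acid is converted to C3H5O3-; total volume = 0.02351 + 0.01324 = 0.03675 L, so [C3H5O3-] = 0.002170/0.03675 = 0.05906 M.
Kb = Kw/Ka = 1.0e-14 / 1.4 x 10^-4 = 7.14e-11.
[OH^-] = sqrt(Kb x [C3H5O3-]) = sqrt(7.14e-11 x 0.05906) = 2.05e-6 M.
pOH = 5.69, so pH = 14.00 - 5.69 = 8.31.

8.31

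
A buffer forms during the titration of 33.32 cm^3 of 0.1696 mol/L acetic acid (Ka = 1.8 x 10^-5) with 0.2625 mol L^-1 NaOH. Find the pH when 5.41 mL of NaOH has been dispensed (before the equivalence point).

4.27

Initial n(CH3COOH) = 0.1696 x 0.03332 = 0.005651 mol.
n(NaOH) added = 0.2625 x 0.005410 = 0.001420 mol, converting that many moles of CH3COOH to CH3COO-.
Remaining n(CH3COOH) = 0.004231 mol; n(CH3COO-) = 0.001420 mol.
By Henderson-Hasselbalch, pH = pKa + log([A^-]/[HA]) = 4.74 + log(0.001420/0.004231) = 4.74 + (-0.47) = 4.27.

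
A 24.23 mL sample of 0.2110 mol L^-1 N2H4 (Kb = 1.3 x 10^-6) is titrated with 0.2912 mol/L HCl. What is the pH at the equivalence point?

4.51

n(N2H4) = 0.2110 x 0.02423 = 0.005113 mol; V(HCl) at equivalence = 0.005113/0.2912 = 0.01756 L.
At equivalence the base is fully converted to N2H5+; total volume = 0.04179 L, so [N2H5+] = 0.005113/0.04179 = 0.1223 M.
Ka(N2H5+) = Kw/Kb = 1.0e-14 / 1.3 x 10^-6 = 7.69e-9.
[H^+] = sqrt(Ka x [N2H5+]) = sqrt(7.69e-9 x 0.1223) = 3.07e-5 M.
pH = -log(3.07e-5) = 4.51.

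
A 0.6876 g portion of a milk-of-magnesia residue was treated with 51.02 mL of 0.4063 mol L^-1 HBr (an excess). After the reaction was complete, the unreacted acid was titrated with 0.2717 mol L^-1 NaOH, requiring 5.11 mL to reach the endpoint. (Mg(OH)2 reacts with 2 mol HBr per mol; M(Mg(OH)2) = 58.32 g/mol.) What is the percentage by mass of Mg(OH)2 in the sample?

82.0%

Total n(HBr) added = 0.4063 x 0.05102 = 0.02073 mol.
n(NaOH) used = 0.2717 x 0.005110 = 0.001388 mol, which equals the excess n(HBr).
So n(HBr) consumed by the sample = 0.02073 - 0.001388 = 0.01934 mol.
n(Mg(OH)2) = 0.01934 / 2 = 0.009671 mol.
mass Mg(OH)2 = 0.009671 x 58.32 = 0.5640 g, so %Mg(OH)2 = 0.5640/0.6876 x 100 = 82.0%.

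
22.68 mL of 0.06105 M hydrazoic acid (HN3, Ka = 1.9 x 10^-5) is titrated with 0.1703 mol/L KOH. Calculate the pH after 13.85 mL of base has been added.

12.43

n(acid) = 0.06105 x 0.02268 = 0.001385 mol; n(KOH) added = 0.1703 x 0.01385 = 0.002359 mol.
Base is in excess by 0.002359 - 0.001385 = 0.0009740 mol in a total volume of 0.03653 L.
[OH^-] = 0.0009740/0.03653 = 0.02666 M, so pOH = 1.57 and pH = 14.00 - 1.57 = 12.43.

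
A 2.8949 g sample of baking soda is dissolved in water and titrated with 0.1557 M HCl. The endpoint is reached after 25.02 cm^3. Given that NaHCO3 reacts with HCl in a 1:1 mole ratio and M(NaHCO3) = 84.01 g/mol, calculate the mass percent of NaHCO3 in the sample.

11.3%

n(HCl) = 0.1557 x 0.02502 = 0.003896 mol.
n(NaHCO3) = 0.003896 / 1 = 0.003896 mol.
mass of NaHCO3 = 0.003896 x 84.01 = 0.3273 g.
% purity = 0.3273 / 2.8949 x 100 = 11.3%.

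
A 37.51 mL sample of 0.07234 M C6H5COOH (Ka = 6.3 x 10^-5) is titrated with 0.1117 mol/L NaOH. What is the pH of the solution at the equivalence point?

8.42

n(C6H5COOH) = 0.07234 x 0.03751 = 0.002713 mol; V(NaOH) at equivalence = 0.002713/0.1117 = 0.02429 L.
At equivalence all the acid is converted to C6H5COO-; total volume = 0.03751 + 0.02429 = 0.06180 L, so [C6H5COO-] = 0.002713/0.06180 = 0.04391 M.
Kb = Kw/Ka = 1.0e-14 / 6.3 x 10^-5 = 1.59e-10.
[OH^-] = sqrt(Kb x [C6H5COO-]) = sqrt(1.59e-10 x 0.04391) = 2.64e-6 M.
pOH = 5.58, so pH = 14.00 - 5.58 = 8.42.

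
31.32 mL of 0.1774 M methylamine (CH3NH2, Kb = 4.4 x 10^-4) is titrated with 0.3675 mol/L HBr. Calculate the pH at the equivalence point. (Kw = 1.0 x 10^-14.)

5.78

n(CH3NH2) = 0.1774 x 0.03132 = 0.005556 mol; V(HBr) at equivalence = 0.005556/0.3675 = 0.01512 L.
At equivalence the base is fully converted to CH3NH3+; total volume = 0.04644 L, so [CH3NH3+] = 0.005556/0.04644 = 0.1196 M.
Ka(CH3NH3+) = Kw/Kb = 1.0e-14 / 4.4 x 10^-4 = 2.27e-11.
[H^+] = sqrt(Ka x [CH3NH3+]) = sqrt(2.27e-11 x 0.1196) = 1.65e-6 M.
pH = -log(1.65e-6) = 5.78.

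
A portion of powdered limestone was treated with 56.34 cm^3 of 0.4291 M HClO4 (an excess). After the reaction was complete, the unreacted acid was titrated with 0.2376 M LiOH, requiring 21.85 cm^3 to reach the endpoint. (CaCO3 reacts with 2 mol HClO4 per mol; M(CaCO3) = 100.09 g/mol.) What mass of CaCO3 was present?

0.950 g

Total n(HClO4) added = 0.4291 x 0.05634 = 0.02418 mol.
n(LiOH) used = 0.2376 x 0.02185 = 0.005192 mol, which equals the excess n(HClO4).
So n(HClO4) consumed by the sample = 0.02418 - 0.005192 = 0.01898 mol.
n(CaCO3) = 0.01898 / 2 = 0.009492 mol.
mass = 0.009492 mol x 100.09 g/mol = 0.950 g.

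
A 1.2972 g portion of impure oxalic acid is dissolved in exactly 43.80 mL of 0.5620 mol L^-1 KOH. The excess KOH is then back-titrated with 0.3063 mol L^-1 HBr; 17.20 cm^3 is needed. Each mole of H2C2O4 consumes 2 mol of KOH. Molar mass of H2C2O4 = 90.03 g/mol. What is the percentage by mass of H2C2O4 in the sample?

Total n(KOH) added = 0.5620 x 0.04380 = 0.02462 mol.
n(HBr) used = 0.3063 x 0.01720 = 0.005268 mol, which equals the excess n(KOH).
So n(KOH) consumed by the sample = 0.02462 - 0.005268 = 0.01935 mol.
n(H2C2O4) = 0.01935 / 2 = 0.009674 mol.
mass H2C2O4 = 0.009674 x 90.03 = 0.8709 g, so %H2C2O4 = 0.8709/1.2972 x 100 = 67.1%.

67.1%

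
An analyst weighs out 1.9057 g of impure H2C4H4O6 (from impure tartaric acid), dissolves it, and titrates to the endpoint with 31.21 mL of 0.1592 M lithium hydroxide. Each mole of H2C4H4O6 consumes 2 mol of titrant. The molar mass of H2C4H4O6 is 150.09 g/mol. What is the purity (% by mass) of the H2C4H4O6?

19.6%

n(LiOH) = 0.1592 x 0.03121 = 0.004969 mol.
n(H2C4H4O6) = 0.004969 / 2 = 0.002484 mol.
mass of H2C4H4O6 = 0.002484 x 150.09 = 0.3729 g.
% purity = 0.3729 / 1.9057 x 100 = 19.6%.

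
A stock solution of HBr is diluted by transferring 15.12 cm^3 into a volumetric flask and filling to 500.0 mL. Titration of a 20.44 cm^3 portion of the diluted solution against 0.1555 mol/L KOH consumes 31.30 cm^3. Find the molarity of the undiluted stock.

7.87 M

n(KOH) = 0.1555 x 0.03130 = 0.004867 mol.
n(HBr) in the aliquot = 0.004867 mol.
[diluted HBr] = 0.004867 / 0.02044 = 0.2381 M.
Dilution factor = 500.0/15.12 = 33.07, so [stock] = 0.2381 x 33.07 = 7.87 M.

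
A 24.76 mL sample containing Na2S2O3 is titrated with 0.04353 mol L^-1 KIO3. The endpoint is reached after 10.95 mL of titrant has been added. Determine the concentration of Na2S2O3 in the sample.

n(KIO3) = 0.04353 x 0.01095 = 0.0004767 mol.
From the balanced equation, 1 mol KIO3 reacts with 6 mol Na2S2O3, so n(Na2S2O3) = 0.0004767 x 6/1 = 0.002860 mol.
[Na2S2O3] = 0.002860 / 0.02476 L = 0.116 M.

0.116 M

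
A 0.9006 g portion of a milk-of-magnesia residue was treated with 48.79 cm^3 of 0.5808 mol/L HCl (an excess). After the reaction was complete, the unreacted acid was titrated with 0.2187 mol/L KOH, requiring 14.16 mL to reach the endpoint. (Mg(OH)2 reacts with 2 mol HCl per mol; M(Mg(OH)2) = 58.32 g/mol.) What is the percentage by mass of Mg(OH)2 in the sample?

Total n(HCl) added = 0.5808 x 0.04879 = 0.02834 mol.
n(KOH) used = 0.2187 x 0.01416 = 0.003097 mol, which equals the excess n(HCl).
So n(HCl) consumed by the sample = 0.02834 - 0.003097 = 0.02524 mol.
n(Mg(OH)2) = 0.02524 / 2 = 0.01262 mol.
mass Mg(OH)2 = 0.01262 x 58.32 = 0.7360 g, so %Mg(OH)2 = 0.7360/0.9006 x 100 = 81.7%.

81.7%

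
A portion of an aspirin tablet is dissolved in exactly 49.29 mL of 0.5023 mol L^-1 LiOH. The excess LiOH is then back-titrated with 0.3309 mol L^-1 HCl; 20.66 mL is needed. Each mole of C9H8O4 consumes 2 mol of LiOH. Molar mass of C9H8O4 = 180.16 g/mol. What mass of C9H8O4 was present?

1.61 g

Total n(LiOH) added = 0.5023 x 0.04929 = 0.02476 mol.
n(HCl) used = 0.3309 x 0.02066 = 0.006836 mol, which equals the excess n(LiOH).
So n(LiOH) consumed by the sample = 0.02476 - 0.006836 = 0.01792 mol.
n(C9H8O4) = 0.01792 / 2 = 0.008961 mol.
mass = 0.008961 mol x 180.16 g/mol = 1.61 g.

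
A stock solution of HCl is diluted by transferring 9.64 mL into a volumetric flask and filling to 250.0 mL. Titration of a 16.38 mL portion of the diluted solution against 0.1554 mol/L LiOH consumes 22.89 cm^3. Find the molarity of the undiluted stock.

5.63 M

n(LiOH) = 0.1554 x 0.02289 = 0.003557 mol.
n(HCl) in the aliquot = 0.003557 mol.
[diluted HCl] = 0.003557 / 0.01638 = 0.2172 M.
Dilution factor = 250.0/9.640 = 25.93, so [stock] = 0.2172 x 25.93 = 5.63 M.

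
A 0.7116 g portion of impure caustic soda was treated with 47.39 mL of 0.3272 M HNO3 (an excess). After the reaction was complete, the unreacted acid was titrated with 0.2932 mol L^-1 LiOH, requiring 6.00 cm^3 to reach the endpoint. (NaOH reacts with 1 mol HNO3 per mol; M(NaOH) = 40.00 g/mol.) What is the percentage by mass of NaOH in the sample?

77.3%

Total n(HNO3) added = 0.3272 x 0.04739 = 0.01551 mol.
n(LiOH) used = 0.2932 x 0.006000 = 0.001759 mol, which equals the excess n(HNO3).
So n(HNO3) consumed by the sample = 0.01551 - 0.001759 = 0.01375 mol.
n(NaOH) = 0.01375 / 1 = 0.01375 mol.
mass NaOH = 0.01375 x 40.00 = 0.5499 g, so %NaOH = 0.5499/0.7116 x 100 = 77.3%.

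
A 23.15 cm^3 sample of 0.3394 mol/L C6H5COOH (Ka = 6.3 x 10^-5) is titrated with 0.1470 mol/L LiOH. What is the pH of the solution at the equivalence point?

8.61

n(C6H5COOH) = 0.3394 x 0.02315 = 0.007857 mol; V(LiOH) at equivalence = 0.007857/0.1470 = 0.05345 L.
At equivalence all the acid is converted to C6H5COO-; total volume = 0.02315 + 0.05345 = 0.07660 L, so [C6H5COO-] = 0.007857/0.07660 = 0.1026 M.
Kb = Kw/Ka = 1.0e-14 / 6.3 x 10^-5 = 1.59e-10.
[OH^-] = sqrt(Kb x [C6H5COO-]) = sqrt(1.59e-10 x 0.1026) = 4.04e-6 M.
pOH = 5.39, so pH = 14.00 - 5.39 = 8.61.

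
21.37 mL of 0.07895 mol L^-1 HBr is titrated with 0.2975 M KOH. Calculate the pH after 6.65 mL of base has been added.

n(acid) = 0.07895 x 0.02137 = 0.001687 mol; n(KOH) added = 0.2975 x 0.006650 = 0.001978 mol.
Base is in excess by 0.001978 - 0.001687 = 0.0002912 mol in a total volume of 0.02802 L.
[OH^-] = 0.0002912/0.02802 = 0.01039 M, so pOH = 1.98 and pH = 14.00 - 1.98 = 12.02.

12.02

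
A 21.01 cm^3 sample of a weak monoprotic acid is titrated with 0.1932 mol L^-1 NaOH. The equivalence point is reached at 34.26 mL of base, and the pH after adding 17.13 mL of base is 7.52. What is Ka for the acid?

3.0 x 10^-8

17.13 mL is half of the equivalence volume, so this is the half-equivalence point where [HA] = [A^-].
At half-equivalence pH = pKa, so pKa = 7.52.
Ka = 10^(-7.52) = 3.0 x 10^-8.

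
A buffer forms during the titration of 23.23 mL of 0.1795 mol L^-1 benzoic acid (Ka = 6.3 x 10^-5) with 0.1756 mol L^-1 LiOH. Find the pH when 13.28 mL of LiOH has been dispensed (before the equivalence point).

Initial n(C6H5COOH) = 0.1795 x 0.02323 = 0.004170 mol.
n(LiOH) added = 0.1756 x 0.01328 = 0.002332 mol, converting that many moles of C6H5COOH to C6H5COO-.
Remaining n(C6H5COOH) = 0.001838 mol; n(C6H5COO-) = 0.002332 mol.
By Henderson-Hasselbalch, pH = pKa + log([A^-]/[HA]) = 4.20 + log(0.002332/0.001838) = 4.20 + (+0.10) = 4.30.

4.30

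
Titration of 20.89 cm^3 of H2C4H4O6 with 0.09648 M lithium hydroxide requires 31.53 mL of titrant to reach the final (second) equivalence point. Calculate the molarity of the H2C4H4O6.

n(LiOH) = 0.09648 x 0.03153 = 0.003042 mol.
At the final (second) equivalence point, 2 mol OH^- react per mol H2C4H4O6, so n(H2C4H4O6) = 0.003042 / 2 = 0.001521 mol.
[H2C4H4O6] = 0.001521 / 0.02089 L = 0.0728 M.

0.0728 M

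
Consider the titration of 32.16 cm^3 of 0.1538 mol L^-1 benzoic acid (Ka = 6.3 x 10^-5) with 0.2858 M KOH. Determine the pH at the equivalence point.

n(C6H5COOH) = 0.1538 x 0.03216 = 0.004946 mol; V(KOH) at equivalence = 0.004946/0.2858 = 0.01731 L.
At equivalence all the acid is converted to C6H5COO-; total volume = 0.03216 + 0.01731 = 0.04947 L, so [C6H5COO-] = 0.004946/0.04947 = 0.09999 M.
Kb = Kw/Ka = 1.0e-14 / 6.3 x 10^-5 = 1.59e-10.
[OH^-] = sqrt(Kb x [C6H5COO-]) = sqrt(1.59e-10 x 0.09999) = 3.98e-6 M.
pOH = 5.40, so pH = 14.00 - 5.40 = 8.60.

8.60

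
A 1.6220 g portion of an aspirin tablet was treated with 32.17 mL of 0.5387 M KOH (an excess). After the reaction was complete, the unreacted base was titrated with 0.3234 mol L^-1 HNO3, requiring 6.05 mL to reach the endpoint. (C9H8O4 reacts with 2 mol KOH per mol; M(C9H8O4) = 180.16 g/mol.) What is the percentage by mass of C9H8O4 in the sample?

Total n(KOH) added = 0.5387 x 0.03217 = 0.01733 mol.
n(HNO3) used = 0.3234 x 0.006050 = 0.001957 mol, which equals the excess n(KOH).
So n(KOH) consumed by the sample = 0.01733 - 0.001957 = 0.01537 mol.
n(C9H8O4) = 0.01537 / 2 = 0.007687 mol.
mass C9H8O4 = 0.007687 x 180.16 = 1.385 g, so %C9H8O4 = 1.385/1.6220 x 100 = 85.4%.

85.4%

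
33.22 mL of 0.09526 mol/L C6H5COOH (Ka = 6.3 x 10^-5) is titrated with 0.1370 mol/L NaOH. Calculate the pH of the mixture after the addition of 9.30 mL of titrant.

Initial n(C6H5COOH) = 0.09526 x 0.03322 = 0.003165 mol.
n(NaOH) added = 0.1370 x 0.009300 = 0.001274 mol, converting that many moles of C6H5COOH to C6H5COO-.
Remaining n(C6H5COOH) = 0.001890 mol; n(C6H5COO-) = 0.001274 mol.
By Henderson-Hasselbalch, pH = pKa + log([A^-]/[HA]) = 4.20 + log(0.001274/0.001890) = 4.20 + (-0.17) = 4.03.

4.03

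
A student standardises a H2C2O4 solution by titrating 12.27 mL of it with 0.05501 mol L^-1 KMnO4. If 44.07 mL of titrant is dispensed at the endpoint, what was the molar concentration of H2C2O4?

n(KMnO4) = 0.05501 x 0.04407 = 0.002424 mol.
From the balanced equation, 2 mol KMnO4 reacts with 5 mol H2C2O4, so n(H2C2O4) = 0.002424 x 5/2 = 0.006061 mol.
[H2C2O4] = 0.006061 / 0.01227 L = 0.494 M.

0.494 M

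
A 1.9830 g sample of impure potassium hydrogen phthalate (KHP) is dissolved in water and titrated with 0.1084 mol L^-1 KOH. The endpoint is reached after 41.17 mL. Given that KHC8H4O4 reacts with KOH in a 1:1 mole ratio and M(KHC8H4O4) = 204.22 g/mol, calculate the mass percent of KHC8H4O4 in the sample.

46.0%

n(KOH) = 0.1084 x 0.04117 = 0.004463 mol.
n(KHC8H4O4) = 0.004463 / 1 = 0.004463 mol.
mass of KHC8H4O4 = 0.004463 x 204.22 = 0.9114 g.
% purity = 0.9114 / 1.9830 x 100 = 46.0%.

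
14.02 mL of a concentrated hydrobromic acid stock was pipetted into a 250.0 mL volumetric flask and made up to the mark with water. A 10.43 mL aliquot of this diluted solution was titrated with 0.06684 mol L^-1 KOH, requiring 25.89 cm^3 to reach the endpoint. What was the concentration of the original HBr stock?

2.96 M

n(KOH) = 0.06684 x 0.02589 = 0.001730 mol.
n(HBr) in the aliquot = 0.001730 mol.
[diluted HBr] = 0.001730 / 0.01043 = 0.1659 M.
Dilution factor = 250.0/14.02 = 17.83, so [stock] = 0.1659 x 17.83 = 2.96 M.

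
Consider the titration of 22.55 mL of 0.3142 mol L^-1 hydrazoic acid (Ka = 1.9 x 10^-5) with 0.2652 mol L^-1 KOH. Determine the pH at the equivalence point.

8.94

n(HN3) = 0.3142 x 0.02255 = 0.007085 mol; V(KOH) at equivalence = 0.007085/0.2652 = 0.02672 L.
At equivalence all the acid is converted to N3-; total volume = 0.02255 + 0.02672 = 0.04927 L, so [N3-] = 0.007085/0.04927 = 0.1438 M.
Kb = Kw/Ka = 1.0e-14 / 1.9 x 10^-5 = 5.26e-10.
[OH^-] = sqrt(Kb x [N3-]) = sqrt(5.26e-10 x 0.1438) = 8.70e-6 M.
pOH = 5.06, so pH = 14.00 - 5.06 = 8.94.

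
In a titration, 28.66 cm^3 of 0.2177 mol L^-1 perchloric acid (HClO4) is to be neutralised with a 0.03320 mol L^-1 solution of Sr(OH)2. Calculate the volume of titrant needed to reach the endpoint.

n(HClO4) = 0.2177 mol/L x 0.02866 L = 0.006239 mol.
The neutralisation is 2 HClO4 : 1 Sr(OH)2, so n(Sr(OH)2) = 0.006239 x 1/2 = 0.003120 mol.
V(Sr(OH)2) = 0.003120 / 0.03320 = 0.09397 L = 94.0 mL.

94.0 mL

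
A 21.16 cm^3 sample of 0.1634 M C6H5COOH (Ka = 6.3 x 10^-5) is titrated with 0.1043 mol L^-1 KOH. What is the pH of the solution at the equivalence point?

8.50

n(C6H5COOH) = 0.1634 x 0.02116 = 0.003458 mol; V(KOH) at equivalence = 0.003458/0.1043 = 0.03315 L.
At equivalence all the acid is converted to C6H5COO-; total volume = 0.02116 + 0.03315 = 0.05431 L, so [C6H5COO-] = 0.003458/0.05431 = 0.06366 M.
Kb = Kw/Ka = 1.0e-14 / 6.3 x 10^-5 = 1.59e-10.
[OH^-] = sqrt(Kb x [C6H5COO-]) = sqrt(1.59e-10 x 0.06366) = 3.18e-6 M.
pOH = 5.50, so pH = 14.00 - 5.50 = 8.50.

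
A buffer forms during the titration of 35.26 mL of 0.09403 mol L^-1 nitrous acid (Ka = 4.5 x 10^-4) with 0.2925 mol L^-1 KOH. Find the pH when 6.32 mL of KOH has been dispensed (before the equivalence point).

3.45

Initial n(HNO2) = 0.09403 x 0.03526 = 0.003315 mol.
n(KOH) added = 0.2925 x 0.006320 = 0.001849 mol, converting that many moles of HNO2 to NO2-.
Remaining n(HNO2) = 0.001467 mol; n(NO2-) = 0.001849 mol.
By Henderson-Hasselbalch, pH = pKa + log([A^-]/[HA]) = 3.35 + log(0.001849/0.001467) = 3.35 + (+0.10) = 3.45.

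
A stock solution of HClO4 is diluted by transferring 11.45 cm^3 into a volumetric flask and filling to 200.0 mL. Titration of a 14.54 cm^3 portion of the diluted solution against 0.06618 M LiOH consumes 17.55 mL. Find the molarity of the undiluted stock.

n(LiOH) = 0.06618 x 0.01755 = 0.001161 mol.
n(HClO4) in the aliquot = 0.001161 mol.
[diluted HClO4] = 0.001161 / 0.01454 = 0.07988 M.
Dilution factor = 200.0/11.45 = 17.47, so [stock] = 0.07988 x 17.47 = 1.40 M.

1.40 M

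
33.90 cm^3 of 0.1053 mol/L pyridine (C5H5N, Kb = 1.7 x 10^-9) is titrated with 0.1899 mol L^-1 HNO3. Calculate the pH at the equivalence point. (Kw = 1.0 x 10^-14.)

n(C5H5N) = 0.1053 x 0.03390 = 0.003570 mol; V(HNO3) at equivalence = 0.003570/0.1899 = 0.01880 L.
At equivalence the base is fully converted to C5H5NH+; total volume = 0.05270 L, so [C5H5NH+] = 0.003570/0.05270 = 0.06774 M.
Ka(C5H5NH+) = Kw/Kb = 1.0e-14 / 1.7 x 10^-9 = 5.88e-6.
[H^+] = sqrt(Ka x [C5H5NH+]) = sqrt(5.88e-6 x 0.06774) = 0.000631 M.
pH = -log(0.000631) = 3.20.

3.20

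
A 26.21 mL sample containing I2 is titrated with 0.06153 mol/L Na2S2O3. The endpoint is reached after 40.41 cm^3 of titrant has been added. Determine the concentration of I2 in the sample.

n(Na2S2O3) = 0.06153 x 0.04041 = 0.002486 mol.
From the balanced equation, 2 mol Na2S2O3 reacts with 1 mol I2, so n(I2) = 0.002486 x 1/2 = 0.001243 mol.
[I2] = 0.001243 / 0.02621 L = 0.0474 M.

0.0474 M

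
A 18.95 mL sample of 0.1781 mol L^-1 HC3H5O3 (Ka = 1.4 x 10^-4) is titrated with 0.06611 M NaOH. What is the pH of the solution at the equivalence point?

8.27

n(HC3H5O3) = 0.1781 x 0.01895 = 0.003375 mol; V(NaOH) at equivalence = 0.003375/0.06611 = 0.05105 L.
At equivalence all the acid is converted to C3H5O3-; total volume = 0.01895 + 0.05105 = 0.07000 L, so [C3H5O3-] = 0.003375/0.07000 = 0.04821 M.
Kb = Kw/Ka = 1.0e-14 / 1.4 x 10^-4 = 7.14e-11.
[OH^-] = sqrt(Kb x [C3H5O3-]) = sqrt(7.14e-11 x 0.04821) = 1.86e-6 M.
pOH = 5.73, so pH = 14.00 - 5.73 = 8.27.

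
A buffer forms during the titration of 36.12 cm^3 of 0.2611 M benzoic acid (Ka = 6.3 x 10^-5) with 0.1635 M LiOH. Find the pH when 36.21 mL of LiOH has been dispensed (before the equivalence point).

Initial n(C6H5COOH) = 0.2611 x 0.03612 = 0.009431 mol.
n(LiOH) added = 0.1635 x 0.03621 = 0.005920 mol, converting that many moles of C6H5COOH to C6H5COO-.
Remaining n(C6H5COOH) = 0.003511 mol; n(C6H5COO-) = 0.005920 mol.
By Henderson-Hasselbalch, pH = pKa + log([A^-]/[HA]) = 4.20 + log(0.005920/0.003511) = 4.20 + (+0.23) = 4.43.

4.43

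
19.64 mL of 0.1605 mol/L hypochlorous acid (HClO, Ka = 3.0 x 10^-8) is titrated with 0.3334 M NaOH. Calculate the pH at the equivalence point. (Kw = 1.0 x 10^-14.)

n(HClO) = 0.1605 x 0.01964 = 0.003152 mol; V(NaOH) at equivalence = 0.003152/0.3334 = 0.009455 L.
At equivalence all the acid is converted to ClO-; total volume = 0.01964 + 0.009455 = 0.02909 L, so [ClO-] = 0.003152/0.02909 = 0.1083 M.
Kb = Kw/Ka = 1.0e-14 / 3.0 x 10^-8 = 3.33e-7.
[OH^-] = sqrt(Kb x [ClO-]) = sqrt(3.33e-7 x 0.1083) = 0.000190 M.
pOH = 3.72, so pH = 14.00 - 3.72 = 10.28.

10.28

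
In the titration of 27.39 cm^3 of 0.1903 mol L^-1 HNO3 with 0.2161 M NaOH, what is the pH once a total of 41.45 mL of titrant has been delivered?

n(acid) = 0.1903 x 0.02739 = 0.005212 mol; n(NaOH) added = 0.2161 x 0.04145 = 0.008957 mol.
Base is in excess by 0.008957 - 0.005212 = 0.003745 mol in a total volume of 0.06884 L.
[OH^-] = 0.003745/0.06884 = 0.05440 M, so pOH = 1.26 and pH = 14.00 - 1.26 = 12.74.

12.74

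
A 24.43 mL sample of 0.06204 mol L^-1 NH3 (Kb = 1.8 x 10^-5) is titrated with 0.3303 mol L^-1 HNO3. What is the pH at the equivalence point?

n(NH3) = 0.06204 x 0.02443 = 0.001516 mol; V(HNO3) at equivalence = 0.001516/0.3303 = 0.004589 L.
At equivalence the base is fully converted to NH4+; total volume = 0.02902 L, so [NH4+] = 0.001516/0.02902 = 0.05223 M.
Ka(NH4+) = Kw/Kb = 1.0e-14 / 1.8 x 10^-5 = 5.56e-10.
[H^+] = sqrt(Ka x [NH4+]) = sqrt(5.56e-10 x 0.05223) = 5.39e-6 M.
pH = -log(5.39e-6) = 5.27.

5.27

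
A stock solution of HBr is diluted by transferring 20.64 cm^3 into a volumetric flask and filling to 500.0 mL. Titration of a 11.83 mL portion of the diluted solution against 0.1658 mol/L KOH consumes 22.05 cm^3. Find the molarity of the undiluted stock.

n(KOH) = 0.1658 x 0.02205 = 0.003656 mol.
n(HBr) in the aliquot = 0.003656 mol.
[diluted HBr] = 0.003656 / 0.01183 = 0.3090 M.
Dilution factor = 500.0/20.64 = 24.22, so [stock] = 0.3090 x 24.22 = 7.49 M.

7.49 M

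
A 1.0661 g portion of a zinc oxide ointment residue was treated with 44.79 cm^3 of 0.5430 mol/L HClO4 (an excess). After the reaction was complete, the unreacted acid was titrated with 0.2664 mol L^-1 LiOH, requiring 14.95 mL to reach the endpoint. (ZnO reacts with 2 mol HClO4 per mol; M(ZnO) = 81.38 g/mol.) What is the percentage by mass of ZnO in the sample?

Total n(HClO4) added = 0.5430 x 0.04479 = 0.02432 mol.
n(LiOH) used = 0.2664 x 0.01495 = 0.003983 mol, which equals the excess n(HClO4).
So n(HClO4) consumed by the sample = 0.02432 - 0.003983 = 0.02034 mol.
n(ZnO) = 0.02034 / 2 = 0.01017 mol.
mass ZnO = 0.01017 x 81.38 = 0.8276 g, so %ZnO = 0.8276/1.0661 x 100 = 77.6%.

77.6%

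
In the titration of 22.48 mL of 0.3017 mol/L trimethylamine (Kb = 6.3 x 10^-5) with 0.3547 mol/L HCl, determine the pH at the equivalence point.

5.29

n((CH3)3N) = 0.3017 x 0.02248 = 0.006782 mol; V(HCl) at equivalence = 0.006782/0.3547 = 0.01912 L.
At equivalence the base is fully converted to (CH3)3NH+; total volume = 0.04160 L, so [(CH3)3NH+] = 0.006782/0.04160 = 0.1630 M.
Ka((CH3)3NH+) = Kw/Kb = 1.0e-14 / 6.3 x 10^-5 = 1.59e-10.
[H^+] = sqrt(Ka x [(CH3)3NH+]) = sqrt(1.59e-10 x 0.1630) = 5.09e-6 M.
pH = -log(5.09e-6) = 5.29.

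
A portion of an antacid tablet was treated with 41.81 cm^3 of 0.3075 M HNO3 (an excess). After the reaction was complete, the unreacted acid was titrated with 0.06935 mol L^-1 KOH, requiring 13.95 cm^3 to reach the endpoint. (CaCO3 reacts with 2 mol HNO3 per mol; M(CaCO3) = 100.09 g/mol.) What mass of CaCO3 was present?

0.595 g

Total n(HNO3) added = 0.3075 x 0.04181 = 0.01286 mol.
n(KOH) used = 0.06935 x 0.01395 = 0.0009674 mol, which equals the excess n(HNO3).
So n(HNO3) consumed by the sample = 0.01286 - 0.0009674 = 0.01189 mol.
n(CaCO3) = 0.01189 / 2 = 0.005945 mol.
mass = 0.005945 mol x 100.09 g/mol = 0.595 g.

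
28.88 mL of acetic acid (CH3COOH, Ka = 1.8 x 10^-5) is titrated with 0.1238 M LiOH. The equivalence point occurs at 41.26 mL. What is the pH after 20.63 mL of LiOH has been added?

4.74

20.63 mL is exactly half the equivalence volume (41.26/2), i.e. the half-equivalence point.
There, n(HA) = n(A^-), so pH = pKa = -log(1.8 x 10^-5) = 4.74.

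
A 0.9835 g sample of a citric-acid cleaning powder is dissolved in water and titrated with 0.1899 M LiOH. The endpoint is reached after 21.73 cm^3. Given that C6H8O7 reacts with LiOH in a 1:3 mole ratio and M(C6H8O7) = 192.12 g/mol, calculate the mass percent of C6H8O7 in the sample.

26.9%

n(LiOH) = 0.1899 x 0.02173 = 0.004127 mol.
n(C6H8O7) = 0.004127 / 3 = 0.001376 mol.
mass of C6H8O7 = 0.001376 x 192.12 = 0.2643 g.
% purity = 0.2643 / 0.9835 x 100 = 26.9%.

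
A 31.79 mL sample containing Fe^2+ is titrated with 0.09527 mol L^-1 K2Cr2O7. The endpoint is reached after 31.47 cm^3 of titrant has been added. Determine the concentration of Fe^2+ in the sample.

n(K2Cr2O7) = 0.09527 x 0.03147 = 0.002998 mol.
From the balanced equation, 1 mol K2Cr2O7 reacts with 6 mol Fe^2+, so n(Fe^2+) = 0.002998 x 6/1 = 0.01799 mol.
[Fe^2+] = 0.01799 / 0.03179 L = 0.566 M.

0.566 M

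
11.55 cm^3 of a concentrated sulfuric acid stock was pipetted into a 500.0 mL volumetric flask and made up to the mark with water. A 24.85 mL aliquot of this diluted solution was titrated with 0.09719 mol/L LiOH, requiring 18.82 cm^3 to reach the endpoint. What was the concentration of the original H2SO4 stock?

n(LiOH) = 0.09719 x 0.01882 = 0.001829 mol.
n(H2SO4) in the aliquot = 0.001829 x 1/2 = 0.0009146 mol.
[diluted H2SO4] = 0.0009146 / 0.02485 = 0.03680 M.
Dilution factor = 500.0/11.55 = 43.29, so [stock] = 0.03680 x 43.29 = 1.59 M.

1.59 M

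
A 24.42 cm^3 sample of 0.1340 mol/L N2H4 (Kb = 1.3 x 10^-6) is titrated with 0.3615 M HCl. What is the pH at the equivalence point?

n(N2H4) = 0.1340 x 0.02442 = 0.003272 mol; V(HCl) at equivalence = 0.003272/0.3615 = 0.009052 L.
At equivalence the base is fully converted to N2H5+; total volume = 0.03347 L, so [N2H5+] = 0.003272/0.03347 = 0.09776 M.
Ka(N2H5+) = Kw/Kb = 1.0e-14 / 1.3 x 10^-6 = 7.69e-9.
[H^+] = sqrt(Ka x [N2H5+]) = sqrt(7.69e-9 x 0.09776) = 2.74e-5 M.
pH = -log(2.74e-5) = 4.56.

4.56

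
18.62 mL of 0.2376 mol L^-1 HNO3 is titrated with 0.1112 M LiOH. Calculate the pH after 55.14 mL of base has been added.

12.36

n(acid) = 0.2376 x 0.01862 = 0.004424 mol; n(LiOH) added = 0.1112 x 0.05514 = 0.006132 mol.
Base is in excess by 0.006132 - 0.004424 = 0.001707 mol in a total volume of 0.07376 L.
[OH^-] = 0.001707/0.07376 = 0.02315 M, so pOH = 1.64 and pH = 14.00 - 1.64 = 12.36.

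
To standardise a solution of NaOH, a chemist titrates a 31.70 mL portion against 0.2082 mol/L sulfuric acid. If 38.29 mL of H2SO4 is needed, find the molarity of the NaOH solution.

0.503 M

n(H2SO4) delivered = 0.2082 x 0.03829 = 0.007972 mol.
The reaction is 2 NaOH + 1 H2SO4, so n(NaOH) = 0.007972 x 2/1 = 0.01594 mol.
[NaOH] = 0.01594 mol / 0.03170 L = 0.503 M.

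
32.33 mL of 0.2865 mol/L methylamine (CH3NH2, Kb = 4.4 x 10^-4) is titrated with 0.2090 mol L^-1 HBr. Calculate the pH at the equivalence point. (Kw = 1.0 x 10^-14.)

5.78

n(CH3NH2) = 0.2865 x 0.03233 = 0.009263 mol; V(HBr) at equivalence = 0.009263/0.2090 = 0.04432 L.
At equivalence the base is fully converted to CH3NH3+; total volume = 0.07665 L, so [CH3NH3+] = 0.009263/0.07665 = 0.1208 M.
Ka(CH3NH3+) = Kw/Kb = 1.0e-14 / 4.4 x 10^-4 = 2.27e-11.
[H^+] = sqrt(Ka x [CH3NH3+]) = sqrt(2.27e-11 x 0.1208) = 1.66e-6 M.
pH = -log(1.66e-6) = 5.78.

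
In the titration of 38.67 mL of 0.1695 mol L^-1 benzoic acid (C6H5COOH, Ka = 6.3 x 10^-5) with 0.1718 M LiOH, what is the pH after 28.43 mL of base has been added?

4.67

Initial n(C6H5COOH) = 0.1695 x 0.03867 = 0.006555 mol.
n(LiOH) added = 0.1718 x 0.02843 = 0.004884 mol, converting that many moles of C6H5COOH to C6H5COO-.
Remaining n(C6H5COOH) = 0.001670 mol; n(C6H5COO-) = 0.004884 mol.
By Henderson-Hasselbalch, pH = pKa + log([A^-]/[HA]) = 4.20 + log(0.004884/0.001670) = 4.20 + (+0.47) = 4.67.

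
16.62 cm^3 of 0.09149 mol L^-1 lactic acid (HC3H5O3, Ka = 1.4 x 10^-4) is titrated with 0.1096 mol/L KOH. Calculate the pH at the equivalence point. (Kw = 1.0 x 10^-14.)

8.28

n(HC3H5O3) = 0.09149 x 0.01662 = 0.001521 mol; V(KOH) at equivalence = 0.001521/0.1096 = 0.01387 L.
At equivalence all the acid is converted to C3H5O3-; total volume = 0.01662 + 0.01387 = 0.03049 L, so [C3H5O3-] = 0.001521/0.03049 = 0.04986 M.
Kb = Kw/Ka = 1.0e-14 / 1.4 x 10^-4 = 7.14e-11.
[OH^-] = sqrt(Kb x [C3H5O3-]) = sqrt(7.14e-11 x 0.04986) = 1.89e-6 M.
pOH = 5.72, so pH = 14.00 - 5.72 = 8.28.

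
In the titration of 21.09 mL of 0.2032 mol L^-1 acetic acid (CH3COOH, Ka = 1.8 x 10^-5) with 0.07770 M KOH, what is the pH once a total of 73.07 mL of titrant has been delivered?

n(acid) = 0.2032 x 0.02109 = 0.004285 mol; n(KOH) added = 0.07770 x 0.07307 = 0.005678 mol.
Base is in excess by 0.005678 - 0.004285 = 0.001392 mol in a total volume of 0.09416 L.
[OH^-] = 0.001392/0.09416 = 0.01478 M, so pOH = 1.83 and pH = 14.00 - 1.83 = 12.17.

12.17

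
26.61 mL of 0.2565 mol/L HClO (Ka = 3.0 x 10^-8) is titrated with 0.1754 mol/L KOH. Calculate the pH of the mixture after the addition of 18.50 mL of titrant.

7.48

Initial n(HClO) = 0.2565 x 0.02661 = 0.006825 mol.
n(KOH) added = 0.1754 x 0.01850 = 0.003245 mol, converting that many moles of HClO to ClO-.
Remaining n(HClO) = 0.003581 mol; n(ClO-) = 0.003245 mol.
By Henderson-Hasselbalch, pH = pKa + log([A^-]/[HA]) = 7.52 + log(0.003245/0.003581) = 7.52 + (-0.04) = 7.48.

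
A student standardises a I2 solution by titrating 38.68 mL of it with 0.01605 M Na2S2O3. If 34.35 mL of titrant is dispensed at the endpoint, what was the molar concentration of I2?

n(Na2S2O3) = 0.01605 x 0.03435 = 0.0005513 mol.
From the balanced equation, 2 mol Na2S2O3 reacts with 1 mol I2, so n(I2) = 0.0005513 x 1/2 = 0.0002757 mol.
[I2] = 0.0002757 / 0.03868 L = 0.00713 M.

0.00713 M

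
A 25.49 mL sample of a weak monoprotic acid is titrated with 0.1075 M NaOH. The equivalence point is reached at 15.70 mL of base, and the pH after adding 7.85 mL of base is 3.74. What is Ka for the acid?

7.85 mL is half of the equivalence volume, so this is the half-equivalence point where [HA] = [A^-].
At half-equivalence pH = pKa, so pKa = 3.74.
Ka = 10^(-3.74) = 1.8 x 10^-4.

1.8 x 10^-4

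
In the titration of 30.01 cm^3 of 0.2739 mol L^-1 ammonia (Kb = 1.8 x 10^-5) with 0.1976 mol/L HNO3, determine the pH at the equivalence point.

5.10

n(NH3) = 0.2739 x 0.03001 = 0.008220 mol; V(HNO3) at equivalence = 0.008220/0.1976 = 0.04160 L.
At equivalence the base is fully converted to NH4+; total volume = 0.07161 L, so [NH4+] = 0.008220/0.07161 = 0.1148 M.
Ka(NH4+) = Kw/Kb = 1.0e-14 / 1.8 x 10^-5 = 5.56e-10.
[H^+] = sqrt(Ka x [NH4+]) = sqrt(5.56e-10 x 0.1148) = 7.99e-6 M.
pH = -log(7.99e-6) = 5.10.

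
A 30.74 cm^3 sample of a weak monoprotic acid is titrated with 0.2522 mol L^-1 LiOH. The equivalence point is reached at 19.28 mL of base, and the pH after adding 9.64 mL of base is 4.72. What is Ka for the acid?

1.9 x 10^-5

9.64 mL is half of the equivalence volume, so this is the half-equivalence point where [HA] = [A^-].
At half-equivalence pH = pKa, so pKa = 4.72.
Ka = 10^(-4.72) = 1.9 x 10^-5.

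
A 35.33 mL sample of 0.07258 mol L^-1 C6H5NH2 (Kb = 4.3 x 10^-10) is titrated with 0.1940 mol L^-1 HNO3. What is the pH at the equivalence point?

2.96

n(C6H5NH2) = 0.07258 x 0.03533 = 0.002564 mol; V(HNO3) at equivalence = 0.002564/0.1940 = 0.01322 L.
At equivalence the base is fully converted to C6H5NH3+; total volume = 0.04855 L, so [C6H5NH3+] = 0.002564/0.04855 = 0.05282 M.
Ka(C6H5NH3+) = Kw/Kb = 1.0e-14 / 4.3 x 10^-10 = 2.33e-5.
[H^+] = sqrt(Ka x [C6H5NH3+]) = sqrt(2.33e-5 x 0.05282) = 0.00111 M.
pH = -log(0.00111) = 2.96.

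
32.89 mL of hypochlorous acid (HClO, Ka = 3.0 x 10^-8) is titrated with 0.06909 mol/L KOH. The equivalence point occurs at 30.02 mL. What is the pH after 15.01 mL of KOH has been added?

7.52

15.01 mL is exactly half the equivalence volume (30.02/2), i.e. the half-equivalence point.
There, n(HA) = n(A^-), so pH = pKa = -log(3.0 x 10^-8) = 7.52.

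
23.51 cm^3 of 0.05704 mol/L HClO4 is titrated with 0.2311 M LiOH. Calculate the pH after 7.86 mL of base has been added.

n(acid) = 0.05704 x 0.02351 = 0.001341 mol; n(LiOH) added = 0.2311 x 0.007860 = 0.001816 mol.
Base is in excess by 0.001816 - 0.001341 = 0.0004754 mol in a total volume of 0.03137 L.
[OH^-] = 0.0004754/0.03137 = 0.01516 M, so pOH = 1.82 and pH = 14.00 - 1.82 = 12.18.

12.18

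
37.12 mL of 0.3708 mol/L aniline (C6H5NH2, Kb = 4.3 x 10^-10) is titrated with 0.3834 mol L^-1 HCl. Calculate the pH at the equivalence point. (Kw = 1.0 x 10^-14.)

2.68

n(C6H5NH2) = 0.3708 x 0.03712 = 0.01376 mol; V(HCl) at equivalence = 0.01376/0.3834 = 0.03590 L.
At equivalence the base is fully converted to C6H5NH3+; total volume = 0.07302 L, so [C6H5NH3+] = 0.01376/0.07302 = 0.1885 M.
Ka(C6H5NH3+) = Kw/Kb = 1.0e-14 / 4.3 x 10^-10 = 2.33e-5.
[H^+] = sqrt(Ka x [C6H5NH3+]) = sqrt(2.33e-5 x 0.1885) = 0.00209 M.
pH = -log(0.00209) = 2.68.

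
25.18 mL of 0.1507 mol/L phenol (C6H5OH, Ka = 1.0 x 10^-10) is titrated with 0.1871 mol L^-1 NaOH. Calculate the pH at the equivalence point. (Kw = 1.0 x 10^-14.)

n(C6H5OH) = 0.1507 x 0.02518 = 0.003795 mol; V(NaOH) at equivalence = 0.003795/0.1871 = 0.02028 L.
At equivalence all the acid is converted to C6H5O-; total volume = 0.02518 + 0.02028 = 0.04546 L, so [C6H5O-] = 0.003795/0.04546 = 0.08347 M.
Kb = Kw/Ka = 1.0e-14 / 1.0 x 10^-10 = 0.000100.
[OH^-] = sqrt(Kb x [C6H5O-]) = sqrt(0.000100 x 0.08347) = 0.00289 M.
pOH = 2.54, so pH = 14.00 - 2.54 = 11.46.

11.46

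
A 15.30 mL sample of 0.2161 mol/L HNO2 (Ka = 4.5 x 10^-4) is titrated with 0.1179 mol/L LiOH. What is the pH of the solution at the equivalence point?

n(HNO2) = 0.2161 x 0.01530 = 0.003306 mol; V(LiOH) at equivalence = 0.003306/0.1179 = 0.02804 L.
At equivalence all the acid is converted to NO2-; total volume = 0.01530 + 0.02804 = 0.04334 L, so [NO2-] = 0.003306/0.04334 = 0.07628 M.
Kb = Kw/Ka = 1.0e-14 / 4.5 x 10^-4 = 2.22e-11.
[OH^-] = sqrt(Kb x [NO2-]) = sqrt(2.22e-11 x 0.07628) = 1.30e-6 M.
pOH = 5.89, so pH = 14.00 - 5.89 = 8.11.

8.11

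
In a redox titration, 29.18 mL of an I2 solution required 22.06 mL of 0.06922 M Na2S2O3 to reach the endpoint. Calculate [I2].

0.0262 M

n(Na2S2O3) = 0.06922 x 0.02206 = 0.001527 mol.
From the balanced equation, 2 mol Na2S2O3 reacts with 1 mol I2, so n(I2) = 0.001527 x 1/2 = 0.0007635 mol.
[I2] = 0.0007635 / 0.02918 L = 0.0262 M.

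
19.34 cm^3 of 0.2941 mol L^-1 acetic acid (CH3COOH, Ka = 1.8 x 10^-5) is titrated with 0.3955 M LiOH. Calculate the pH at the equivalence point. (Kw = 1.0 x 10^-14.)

8.99

n(CH3COOH) = 0.2941 x 0.01934 = 0.005688 mol; V(LiOH) at equivalence = 0.005688/0.3955 = 0.01438 L.
At equivalence all the acid is converted to CH3COO-; total volume = 0.01934 + 0.01438 = 0.03372 L, so [CH3COO-] = 0.005688/0.03372 = 0.1687 M.
Kb = Kw/Ka = 1.0e-14 / 1.8 x 10^-5 = 5.56e-10.
[OH^-] = sqrt(Kb x [CH3COO-]) = sqrt(5.56e-10 x 0.1687) = 9.68e-6 M.
pOH = 5.01, so pH = 14.00 - 5.01 = 8.99.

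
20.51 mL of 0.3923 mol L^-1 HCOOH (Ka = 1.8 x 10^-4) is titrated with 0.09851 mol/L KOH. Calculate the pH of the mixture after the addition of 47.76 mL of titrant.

3.89

Initial n(HCOOH) = 0.3923 x 0.02051 = 0.008046 mol.
n(KOH) added = 0.09851 x 0.04776 = 0.004705 mol, converting that many moles of HCOOH to HCOO-.
Remaining n(HCOOH) = 0.003341 mol; n(HCOO-) = 0.004705 mol.
By Henderson-Hasselbalch, pH = pKa + log([A^-]/[HA]) = 3.74 + log(0.004705/0.003341) = 3.74 + (+0.15) = 3.89.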